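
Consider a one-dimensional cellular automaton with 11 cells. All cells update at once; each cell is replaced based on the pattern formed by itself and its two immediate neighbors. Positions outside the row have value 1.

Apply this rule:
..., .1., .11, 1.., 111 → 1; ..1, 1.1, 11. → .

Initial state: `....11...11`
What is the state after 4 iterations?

..1.1.1..11

iteration 1: 111.1.11.11
iteration 2: 11..1.1..11
iteration 3: 1.1.1.11.11
iteration 4: ..1.1.1..11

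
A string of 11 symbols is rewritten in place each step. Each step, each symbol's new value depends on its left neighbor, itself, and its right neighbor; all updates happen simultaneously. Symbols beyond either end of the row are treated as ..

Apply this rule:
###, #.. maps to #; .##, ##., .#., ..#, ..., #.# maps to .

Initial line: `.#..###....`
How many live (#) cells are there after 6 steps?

1

..#..#.#...
...#....#..
....#....#.
.....#....#
......#....
.......#...
count of #: 1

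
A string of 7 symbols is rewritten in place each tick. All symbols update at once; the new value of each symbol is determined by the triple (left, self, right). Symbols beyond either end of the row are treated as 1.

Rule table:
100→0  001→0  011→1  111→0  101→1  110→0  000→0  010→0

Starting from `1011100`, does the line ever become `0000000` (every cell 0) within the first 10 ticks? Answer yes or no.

yes

0110000
1100000
0000000
all cells are 0 at tick 3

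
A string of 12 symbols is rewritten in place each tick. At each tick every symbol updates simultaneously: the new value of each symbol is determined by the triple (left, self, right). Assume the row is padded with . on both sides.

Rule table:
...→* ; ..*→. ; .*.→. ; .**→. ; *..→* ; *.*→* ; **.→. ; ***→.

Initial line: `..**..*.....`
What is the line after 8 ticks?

*...*..*****
.**..*......
...*..******
**..*.......
..*..*******
*..*........
.*..********
..*.........

..*.........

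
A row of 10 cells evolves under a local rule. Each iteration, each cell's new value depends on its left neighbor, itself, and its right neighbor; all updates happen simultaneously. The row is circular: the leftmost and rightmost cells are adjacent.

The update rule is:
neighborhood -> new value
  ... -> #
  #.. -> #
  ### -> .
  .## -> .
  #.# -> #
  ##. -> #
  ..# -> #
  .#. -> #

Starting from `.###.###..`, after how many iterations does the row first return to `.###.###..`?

#..##..###
###.###...
..##..####
##.###...#
.##..####.
#.###...##
##..####..
.###...###
#..####..#
###...###.
..####..##
##...###.#
.####..##.
#...###.##
####..##..
...###.###
###..##..#
..###.###.
##..##..##
.###.###..

20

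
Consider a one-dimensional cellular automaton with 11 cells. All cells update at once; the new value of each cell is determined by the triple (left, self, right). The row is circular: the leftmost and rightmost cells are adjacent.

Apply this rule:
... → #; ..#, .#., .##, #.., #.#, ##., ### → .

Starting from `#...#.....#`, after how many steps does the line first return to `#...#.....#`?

..#...###..
#...#.....#

2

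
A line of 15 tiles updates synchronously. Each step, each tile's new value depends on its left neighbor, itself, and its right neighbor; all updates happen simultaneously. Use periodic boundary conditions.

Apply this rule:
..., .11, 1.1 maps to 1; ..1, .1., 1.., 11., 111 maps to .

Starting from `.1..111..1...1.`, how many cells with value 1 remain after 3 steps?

....1......1...
111...1111...11
....1.1....1.1.
count of 1: 4

4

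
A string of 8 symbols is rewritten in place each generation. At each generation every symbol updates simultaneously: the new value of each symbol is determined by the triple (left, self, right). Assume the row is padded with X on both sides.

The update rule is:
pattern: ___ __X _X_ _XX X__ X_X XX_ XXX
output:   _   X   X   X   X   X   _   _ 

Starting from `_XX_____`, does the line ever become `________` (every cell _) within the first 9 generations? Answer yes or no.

XX_X___X
__XXX_XX
XXX__XX_
___XXX_X
X_XX__XX
_XX_XXX_
XX_XX__X
__XX_XXX
XXX_XX__
generation 9 is XXX_XX__, still not uniform _

no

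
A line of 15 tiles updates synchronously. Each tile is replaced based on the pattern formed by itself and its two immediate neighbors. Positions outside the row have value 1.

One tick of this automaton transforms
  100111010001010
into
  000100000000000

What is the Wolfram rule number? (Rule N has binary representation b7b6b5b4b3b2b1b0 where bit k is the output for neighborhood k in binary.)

8

position 4: 111 → 0  (bit 7 = 0)
position 0: 110 → 0  (bit 6 = 0)
position 6: 101 → 0  (bit 5 = 0)
position 1: 100 → 0  (bit 4 = 0)
position 3: 011 → 1  (bit 3 = 1)
position 7: 010 → 0  (bit 2 = 0)
position 2: 001 → 0  (bit 1 = 0)
position 9: 000 → 0  (bit 0 = 0)
bits b7..b0 = 00001000 = 8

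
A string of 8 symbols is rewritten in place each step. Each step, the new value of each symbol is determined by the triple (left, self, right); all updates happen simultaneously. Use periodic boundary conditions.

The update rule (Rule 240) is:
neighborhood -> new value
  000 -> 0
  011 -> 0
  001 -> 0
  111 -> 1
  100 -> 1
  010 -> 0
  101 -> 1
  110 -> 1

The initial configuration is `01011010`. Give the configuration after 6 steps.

00101101
10010110
01001011
10100101
11010010
01101001

01101001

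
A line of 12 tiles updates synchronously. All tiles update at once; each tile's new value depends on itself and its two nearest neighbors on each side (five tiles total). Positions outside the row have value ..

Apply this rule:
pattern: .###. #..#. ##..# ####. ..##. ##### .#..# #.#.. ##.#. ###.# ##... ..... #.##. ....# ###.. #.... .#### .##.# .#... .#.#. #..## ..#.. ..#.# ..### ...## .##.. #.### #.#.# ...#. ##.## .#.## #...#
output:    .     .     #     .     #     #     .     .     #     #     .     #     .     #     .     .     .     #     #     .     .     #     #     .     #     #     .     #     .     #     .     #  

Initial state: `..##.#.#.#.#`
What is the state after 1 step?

######.#.#..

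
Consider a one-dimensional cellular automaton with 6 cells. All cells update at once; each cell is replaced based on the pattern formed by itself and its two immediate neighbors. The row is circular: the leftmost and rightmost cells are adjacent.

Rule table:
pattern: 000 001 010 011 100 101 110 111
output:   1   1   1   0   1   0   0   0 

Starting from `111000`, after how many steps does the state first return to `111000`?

step 1: 000111
step 2: 111000

2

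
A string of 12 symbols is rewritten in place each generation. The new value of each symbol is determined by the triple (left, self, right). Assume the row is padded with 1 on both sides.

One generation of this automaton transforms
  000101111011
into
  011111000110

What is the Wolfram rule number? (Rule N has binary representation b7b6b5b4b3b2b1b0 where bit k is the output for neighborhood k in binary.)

47

position 6: 111 → 0  (bit 7 = 0)
position 8: 110 → 0  (bit 6 = 0)
position 4: 101 → 1  (bit 5 = 1)
position 0: 100 → 0  (bit 4 = 0)
position 5: 011 → 1  (bit 3 = 1)
position 3: 010 → 1  (bit 2 = 1)
position 2: 001 → 1  (bit 1 = 1)
position 1: 000 → 1  (bit 0 = 1)
bits b7..b0 = 00101111 = 47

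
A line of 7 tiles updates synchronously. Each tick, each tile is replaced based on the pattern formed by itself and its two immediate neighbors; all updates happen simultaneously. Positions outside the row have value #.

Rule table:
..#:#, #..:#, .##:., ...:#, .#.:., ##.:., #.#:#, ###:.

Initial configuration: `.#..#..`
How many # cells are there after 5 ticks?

5

tick 1: #.##.##
tick 2: .#..#..  (repeats tick 0; period 2)
tick 5: #.##.##
count of #: 5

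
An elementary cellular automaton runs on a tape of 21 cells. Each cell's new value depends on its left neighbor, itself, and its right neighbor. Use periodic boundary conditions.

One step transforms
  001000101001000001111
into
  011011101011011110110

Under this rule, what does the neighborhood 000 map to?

1

At position 4 the neighborhood is 000; the next row has 1 there.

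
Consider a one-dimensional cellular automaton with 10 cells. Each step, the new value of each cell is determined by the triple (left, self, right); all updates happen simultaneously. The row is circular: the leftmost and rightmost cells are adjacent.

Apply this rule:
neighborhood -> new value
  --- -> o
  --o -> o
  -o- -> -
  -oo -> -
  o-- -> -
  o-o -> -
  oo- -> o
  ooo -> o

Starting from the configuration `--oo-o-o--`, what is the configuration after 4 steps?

step 1: oo-o-----o
step 2: oo---oooo-
step 3: -o-oo-ooo-
step 4: o---o--oo-

o---o--oo-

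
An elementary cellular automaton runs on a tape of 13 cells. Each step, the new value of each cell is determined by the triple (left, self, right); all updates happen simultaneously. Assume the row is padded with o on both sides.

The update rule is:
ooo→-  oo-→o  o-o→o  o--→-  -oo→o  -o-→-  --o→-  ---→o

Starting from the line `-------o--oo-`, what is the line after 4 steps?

-ooooo----ooo
oo---o-oo-o--
-o-o--oooo---
o-o---o--o-o-

o-o---o--o-o-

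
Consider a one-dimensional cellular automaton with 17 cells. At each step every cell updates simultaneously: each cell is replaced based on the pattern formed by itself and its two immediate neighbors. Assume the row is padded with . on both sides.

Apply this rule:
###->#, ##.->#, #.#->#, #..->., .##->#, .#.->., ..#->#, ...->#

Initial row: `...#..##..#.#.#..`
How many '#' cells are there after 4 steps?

13

###..###.#.#.#..#
###.#####.#.#..#.
##########.#..#..
###########..#..#
count of #: 13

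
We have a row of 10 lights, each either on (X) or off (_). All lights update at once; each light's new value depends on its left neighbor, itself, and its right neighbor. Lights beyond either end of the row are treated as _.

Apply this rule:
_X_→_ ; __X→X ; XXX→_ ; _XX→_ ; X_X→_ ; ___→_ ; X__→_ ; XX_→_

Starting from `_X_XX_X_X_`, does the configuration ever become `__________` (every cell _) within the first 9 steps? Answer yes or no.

yes

X_________
__________
all cells are _ at step 2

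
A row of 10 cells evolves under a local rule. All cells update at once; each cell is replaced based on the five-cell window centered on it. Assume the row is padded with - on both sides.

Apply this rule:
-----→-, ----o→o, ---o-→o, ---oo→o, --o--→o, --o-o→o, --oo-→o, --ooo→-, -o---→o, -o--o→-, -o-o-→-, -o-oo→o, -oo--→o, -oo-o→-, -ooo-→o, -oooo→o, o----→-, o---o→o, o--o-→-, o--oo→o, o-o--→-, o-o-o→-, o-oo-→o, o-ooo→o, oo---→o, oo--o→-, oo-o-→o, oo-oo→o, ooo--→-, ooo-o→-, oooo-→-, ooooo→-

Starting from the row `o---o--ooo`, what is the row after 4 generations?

ooooo-o-o-
-o---o---o
oooooooooo
-o--------

-o--------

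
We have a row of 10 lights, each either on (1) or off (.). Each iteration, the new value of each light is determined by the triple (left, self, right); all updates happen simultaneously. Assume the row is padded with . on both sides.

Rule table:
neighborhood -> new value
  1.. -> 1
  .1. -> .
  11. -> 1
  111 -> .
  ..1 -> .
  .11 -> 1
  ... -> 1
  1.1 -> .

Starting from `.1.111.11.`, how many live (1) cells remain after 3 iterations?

iteration 1: ...1.1.111
iteration 2: 11.....1.1
iteration 3: 111111....
count of 1: 6

6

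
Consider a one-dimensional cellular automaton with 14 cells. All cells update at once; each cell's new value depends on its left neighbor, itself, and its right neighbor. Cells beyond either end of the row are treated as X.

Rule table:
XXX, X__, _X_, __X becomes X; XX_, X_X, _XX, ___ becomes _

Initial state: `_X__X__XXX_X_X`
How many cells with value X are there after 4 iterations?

5

iteration 1: _XXXXXX_X__X__
iteration 2: __XXXX__XXXXXX
iteration 3: XX_XX_XX_XXXXX
iteration 4: X_________XXXX
count of X: 5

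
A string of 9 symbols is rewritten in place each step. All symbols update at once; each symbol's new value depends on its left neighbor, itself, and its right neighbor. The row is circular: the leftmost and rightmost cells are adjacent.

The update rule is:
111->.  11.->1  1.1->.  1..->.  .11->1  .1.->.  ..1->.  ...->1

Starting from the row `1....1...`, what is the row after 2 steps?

1.11.1...

..11...1.
1.11.1...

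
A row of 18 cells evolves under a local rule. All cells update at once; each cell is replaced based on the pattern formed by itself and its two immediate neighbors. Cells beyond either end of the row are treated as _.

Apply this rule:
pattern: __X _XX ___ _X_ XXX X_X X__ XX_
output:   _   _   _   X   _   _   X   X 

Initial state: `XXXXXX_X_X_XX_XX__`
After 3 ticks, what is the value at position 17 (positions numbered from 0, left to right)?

_____X_X_X__X__XX_
_____X_X_XX_XX__XX
_____X_X__X__XX__X
position 17 holds X

X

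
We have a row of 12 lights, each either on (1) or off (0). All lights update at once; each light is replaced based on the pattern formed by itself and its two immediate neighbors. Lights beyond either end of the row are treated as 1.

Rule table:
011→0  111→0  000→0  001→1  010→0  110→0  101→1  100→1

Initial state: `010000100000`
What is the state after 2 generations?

generation 1: 101001010001
generation 2: 010110101010

010110101010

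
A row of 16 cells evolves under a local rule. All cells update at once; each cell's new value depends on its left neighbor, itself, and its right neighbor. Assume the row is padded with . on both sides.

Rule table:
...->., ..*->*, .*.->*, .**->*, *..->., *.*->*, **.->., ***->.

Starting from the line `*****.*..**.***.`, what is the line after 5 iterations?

***.**.**.......

*....**.**.**...
*...**.**.**....
*..**.**.**.....
*.**.**.**......
***.**.**.......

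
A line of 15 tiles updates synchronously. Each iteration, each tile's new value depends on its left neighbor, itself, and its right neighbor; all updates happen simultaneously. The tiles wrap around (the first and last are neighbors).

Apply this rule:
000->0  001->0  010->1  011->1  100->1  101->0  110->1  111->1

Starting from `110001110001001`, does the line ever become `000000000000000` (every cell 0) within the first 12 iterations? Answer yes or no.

no

iteration 1: 111001111001101
iteration 2: 111101111101101
iteration 3: 111101111101101  (fixed point — unchanged through iteration 12)
iteration 12 is 111101111101101, still not uniform 0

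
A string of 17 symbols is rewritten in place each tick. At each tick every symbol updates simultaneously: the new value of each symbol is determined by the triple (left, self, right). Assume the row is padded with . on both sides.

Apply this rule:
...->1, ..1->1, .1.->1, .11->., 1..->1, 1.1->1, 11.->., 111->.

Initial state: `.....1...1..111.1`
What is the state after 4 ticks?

............111..

111111111111...11
............111..
111111111111...11  (repeats tick 1; period 2)
tick 4: ............111..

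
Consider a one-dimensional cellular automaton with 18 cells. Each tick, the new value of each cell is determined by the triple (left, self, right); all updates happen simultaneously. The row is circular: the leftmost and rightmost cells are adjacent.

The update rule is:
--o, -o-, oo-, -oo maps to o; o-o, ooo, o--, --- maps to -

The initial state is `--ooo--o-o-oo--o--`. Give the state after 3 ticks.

o-o-o-oo-o-oo-oo-o

-oo-o-oo-o-oo-oo--
ooo-o-oo-o-oo-oo--
o-o-o-oo-o-oo-oo-o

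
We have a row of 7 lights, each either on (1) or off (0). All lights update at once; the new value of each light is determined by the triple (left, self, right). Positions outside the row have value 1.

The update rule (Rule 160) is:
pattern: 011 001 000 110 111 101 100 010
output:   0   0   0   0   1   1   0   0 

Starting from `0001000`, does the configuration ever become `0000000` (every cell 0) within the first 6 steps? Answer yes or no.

yes

0000000
all cells are 0 at step 1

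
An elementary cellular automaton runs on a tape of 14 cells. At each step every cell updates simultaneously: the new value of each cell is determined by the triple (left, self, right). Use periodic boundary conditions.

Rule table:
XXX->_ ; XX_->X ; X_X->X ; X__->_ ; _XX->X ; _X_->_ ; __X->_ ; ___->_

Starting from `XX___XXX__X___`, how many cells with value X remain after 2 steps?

3

step 1: XX___X_X______
step 2: XX____X_______
count of X: 3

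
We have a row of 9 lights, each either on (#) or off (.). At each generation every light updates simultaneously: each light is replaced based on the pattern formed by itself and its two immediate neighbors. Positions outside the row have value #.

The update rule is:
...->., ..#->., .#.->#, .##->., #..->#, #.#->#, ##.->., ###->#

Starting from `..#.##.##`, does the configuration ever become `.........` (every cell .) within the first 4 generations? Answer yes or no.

#.##..#.#
.#..#.##.
###.##..#
##.#..#..
generation 4 is ##.#..#.., still not uniform .

no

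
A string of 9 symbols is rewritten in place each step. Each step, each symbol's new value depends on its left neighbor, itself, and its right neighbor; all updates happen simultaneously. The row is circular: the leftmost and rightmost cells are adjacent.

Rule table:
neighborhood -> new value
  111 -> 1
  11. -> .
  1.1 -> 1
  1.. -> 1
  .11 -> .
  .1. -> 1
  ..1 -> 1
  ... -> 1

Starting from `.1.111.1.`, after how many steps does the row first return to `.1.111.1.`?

6

111.1.111
11.111.11
1.1.1.1.1
.1111111.
1.11111.1
.1.111.1.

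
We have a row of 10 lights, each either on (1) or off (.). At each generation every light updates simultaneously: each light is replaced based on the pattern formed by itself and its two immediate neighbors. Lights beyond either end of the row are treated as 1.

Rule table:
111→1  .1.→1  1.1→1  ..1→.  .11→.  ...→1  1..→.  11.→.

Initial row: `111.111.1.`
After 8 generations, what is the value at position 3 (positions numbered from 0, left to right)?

1

generation 1: 11.1.1.111
generation 2: 1.11111.11
generation 3: .1.111.1.1
generation 4: 111.1.111.
generation 5: 11.111.1.1
generation 6: 1.1.1.111.
generation 7: .11111.1.1
generation 8: 1.111.111.
position 3 holds 1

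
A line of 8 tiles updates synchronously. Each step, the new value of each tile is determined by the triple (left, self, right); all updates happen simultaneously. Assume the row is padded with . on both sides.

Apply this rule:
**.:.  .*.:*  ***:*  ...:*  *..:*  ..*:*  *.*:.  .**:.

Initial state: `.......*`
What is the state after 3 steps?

step 1: ********
step 2: .******.
step 3: *.****.*

*.****.*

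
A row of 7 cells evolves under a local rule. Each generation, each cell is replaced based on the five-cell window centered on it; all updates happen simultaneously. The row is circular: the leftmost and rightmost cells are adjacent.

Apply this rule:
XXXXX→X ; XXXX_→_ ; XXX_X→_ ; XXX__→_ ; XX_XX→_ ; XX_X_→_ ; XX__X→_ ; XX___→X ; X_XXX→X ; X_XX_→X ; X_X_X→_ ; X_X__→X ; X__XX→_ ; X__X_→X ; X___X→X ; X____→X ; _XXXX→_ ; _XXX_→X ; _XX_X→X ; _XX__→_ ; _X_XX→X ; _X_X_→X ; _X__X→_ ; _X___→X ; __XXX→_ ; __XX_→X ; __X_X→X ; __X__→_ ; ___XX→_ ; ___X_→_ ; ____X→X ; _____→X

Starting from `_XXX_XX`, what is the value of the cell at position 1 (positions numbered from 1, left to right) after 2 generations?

_XX__XX
_X___XX
position 1 holds _

_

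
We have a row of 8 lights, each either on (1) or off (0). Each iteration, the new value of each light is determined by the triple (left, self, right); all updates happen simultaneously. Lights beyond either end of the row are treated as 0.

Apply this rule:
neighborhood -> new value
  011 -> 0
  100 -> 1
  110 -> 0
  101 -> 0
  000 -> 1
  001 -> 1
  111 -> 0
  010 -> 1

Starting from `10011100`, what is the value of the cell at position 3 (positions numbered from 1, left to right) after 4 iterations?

11100011
00011100
11100011  (repeats iteration 1; period 2)
iteration 4: 00011100
position 3 holds 0

0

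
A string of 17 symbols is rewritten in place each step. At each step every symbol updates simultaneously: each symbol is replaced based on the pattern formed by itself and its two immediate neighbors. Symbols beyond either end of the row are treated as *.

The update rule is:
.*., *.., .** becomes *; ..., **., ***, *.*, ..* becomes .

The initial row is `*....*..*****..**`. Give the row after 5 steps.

.*...**.*....*.*.
.**..*..**...*.*.
.*.*.**.*.*..*.*.
.*.*.*..*.**.*.*.
.*.*.**.*.*..*.*.

.*.*.**.*.*..*.*.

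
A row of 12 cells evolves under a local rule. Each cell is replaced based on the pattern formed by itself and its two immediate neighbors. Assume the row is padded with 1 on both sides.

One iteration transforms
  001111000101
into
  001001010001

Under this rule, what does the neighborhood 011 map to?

1

At position 2 the neighborhood is 011; the next row has 1 there.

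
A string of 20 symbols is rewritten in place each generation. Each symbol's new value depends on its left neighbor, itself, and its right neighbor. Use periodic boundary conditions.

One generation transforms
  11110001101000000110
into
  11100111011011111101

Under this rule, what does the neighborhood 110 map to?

0

At position 3 the neighborhood is 110; the next row has 0 there.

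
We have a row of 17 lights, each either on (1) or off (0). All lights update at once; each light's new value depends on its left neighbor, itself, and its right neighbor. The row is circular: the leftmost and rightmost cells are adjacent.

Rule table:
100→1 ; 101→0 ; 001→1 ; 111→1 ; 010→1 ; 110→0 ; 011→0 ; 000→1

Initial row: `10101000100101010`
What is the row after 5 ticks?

10101111111101010
10100111111001010
10111011110111010
10010001100010010
11111110011111110

11111110011111110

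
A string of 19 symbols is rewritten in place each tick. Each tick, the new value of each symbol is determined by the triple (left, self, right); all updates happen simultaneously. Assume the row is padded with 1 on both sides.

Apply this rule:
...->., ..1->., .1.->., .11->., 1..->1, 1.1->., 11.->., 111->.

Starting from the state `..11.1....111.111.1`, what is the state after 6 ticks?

..1..1.....1.......

tick 1: 1.....1............
tick 2: .1.....1...........
tick 3: ..1.....1..........
tick 4: 1..1.....1.........
tick 5: .1..1.....1........
tick 6: ..1..1.....1.......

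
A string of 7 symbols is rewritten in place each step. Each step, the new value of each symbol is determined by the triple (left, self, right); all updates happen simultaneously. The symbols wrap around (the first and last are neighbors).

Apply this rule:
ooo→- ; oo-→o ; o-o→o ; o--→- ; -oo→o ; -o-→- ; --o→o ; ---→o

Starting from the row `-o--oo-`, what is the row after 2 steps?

--oo-oo

step 1: o--ooo-
step 2: --oo-oo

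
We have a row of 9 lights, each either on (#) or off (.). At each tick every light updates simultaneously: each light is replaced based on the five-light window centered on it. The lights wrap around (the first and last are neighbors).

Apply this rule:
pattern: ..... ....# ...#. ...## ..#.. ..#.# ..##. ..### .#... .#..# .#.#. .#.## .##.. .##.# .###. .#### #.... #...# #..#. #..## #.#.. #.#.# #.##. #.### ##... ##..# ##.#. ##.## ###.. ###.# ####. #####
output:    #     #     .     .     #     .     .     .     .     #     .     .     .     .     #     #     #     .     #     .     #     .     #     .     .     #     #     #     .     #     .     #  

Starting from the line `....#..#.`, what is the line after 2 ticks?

tick 1: ###.####.
tick 2: .###.#.##

.###.#.##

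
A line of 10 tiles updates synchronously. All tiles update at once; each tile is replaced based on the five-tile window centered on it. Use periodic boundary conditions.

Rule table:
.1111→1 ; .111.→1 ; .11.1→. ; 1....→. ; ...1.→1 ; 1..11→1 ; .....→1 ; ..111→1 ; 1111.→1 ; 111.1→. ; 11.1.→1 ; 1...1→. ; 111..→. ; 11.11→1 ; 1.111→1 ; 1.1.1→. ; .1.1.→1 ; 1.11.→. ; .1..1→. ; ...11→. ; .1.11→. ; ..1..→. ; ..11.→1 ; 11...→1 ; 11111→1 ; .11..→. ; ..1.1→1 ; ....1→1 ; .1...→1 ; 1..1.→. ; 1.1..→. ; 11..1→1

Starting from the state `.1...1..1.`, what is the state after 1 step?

..1.1.....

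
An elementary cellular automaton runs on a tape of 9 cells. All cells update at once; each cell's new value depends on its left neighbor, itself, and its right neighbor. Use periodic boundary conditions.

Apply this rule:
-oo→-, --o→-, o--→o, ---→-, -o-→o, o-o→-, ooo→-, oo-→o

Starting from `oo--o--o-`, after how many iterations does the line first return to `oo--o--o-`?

18

iteration 1: -oo-oo-o-
iteration 2: --o--o-oo
iteration 3: o-oo-o--o
iteration 4: o--o-oo--
iteration 5: oo-o--oo-
iteration 6: -o-oo--o-
iteration 7: -o--oo-oo
iteration 8: -oo--o--o
iteration 9: --oo-oo-o
iteration 10: o--o--o-o
iteration 11: oo-oo-o--
iteration 12: -o--o-oo-
iteration 13: -oo-o--oo
iteration 14: --o-oo--o
iteration 15: o-o--oo-o
iteration 16: o-oo--o--
iteration 17: o--oo-oo-
iteration 18: oo--o--o-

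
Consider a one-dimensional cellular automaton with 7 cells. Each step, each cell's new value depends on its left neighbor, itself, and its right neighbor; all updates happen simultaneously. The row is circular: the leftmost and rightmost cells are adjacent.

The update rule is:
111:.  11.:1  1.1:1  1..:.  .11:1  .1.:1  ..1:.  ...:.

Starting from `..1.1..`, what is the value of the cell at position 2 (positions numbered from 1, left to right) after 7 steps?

..111..
..1.1..  (repeats step 0; period 2)
step 7: ..111..
position 2 holds .

.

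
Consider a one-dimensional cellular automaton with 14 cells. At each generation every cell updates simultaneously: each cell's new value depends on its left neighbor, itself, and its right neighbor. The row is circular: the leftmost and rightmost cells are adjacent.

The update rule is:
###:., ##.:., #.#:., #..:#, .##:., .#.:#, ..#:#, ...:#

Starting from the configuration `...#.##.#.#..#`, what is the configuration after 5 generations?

####.....#####

generation 1: ####....#.####
generation 2: ....#####.....
generation 3: ####.....#####
generation 4: ....#####.....  (repeats generation 2; period 2)
generation 5: ####.....#####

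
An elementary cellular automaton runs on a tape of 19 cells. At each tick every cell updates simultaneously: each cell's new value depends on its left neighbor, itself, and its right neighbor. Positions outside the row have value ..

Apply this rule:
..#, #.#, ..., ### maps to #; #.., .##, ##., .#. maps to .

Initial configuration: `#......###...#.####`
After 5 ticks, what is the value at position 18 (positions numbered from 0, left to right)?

#

tick 1: ..#####.#..##.#.##.
tick 2: ##.###.#..#..#.#...
tick 3: ..#.#.#..#..#.#..##
tick 4: ##.#.#..#..#.#..#..
tick 5: ..#.#..#..#.#..#..#
position 18 holds #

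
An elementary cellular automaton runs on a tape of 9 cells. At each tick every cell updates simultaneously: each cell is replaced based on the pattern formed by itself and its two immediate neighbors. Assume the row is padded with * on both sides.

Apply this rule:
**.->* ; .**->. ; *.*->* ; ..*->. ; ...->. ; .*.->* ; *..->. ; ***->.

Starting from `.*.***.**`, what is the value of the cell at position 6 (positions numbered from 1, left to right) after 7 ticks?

tick 1: ***..**..
tick 2: ..*...*..
tick 3: ..*...*..  (fixed point — unchanged through tick 7)
position 6 holds .

.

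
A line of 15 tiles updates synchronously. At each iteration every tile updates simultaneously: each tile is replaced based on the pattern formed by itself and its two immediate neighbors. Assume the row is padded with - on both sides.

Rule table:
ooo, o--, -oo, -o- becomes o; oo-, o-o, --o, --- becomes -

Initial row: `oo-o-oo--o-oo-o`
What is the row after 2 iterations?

oo-o-o-o-o-oo-o

o--o-o-o-o-o--o
oo-o-o-o-o-oo-o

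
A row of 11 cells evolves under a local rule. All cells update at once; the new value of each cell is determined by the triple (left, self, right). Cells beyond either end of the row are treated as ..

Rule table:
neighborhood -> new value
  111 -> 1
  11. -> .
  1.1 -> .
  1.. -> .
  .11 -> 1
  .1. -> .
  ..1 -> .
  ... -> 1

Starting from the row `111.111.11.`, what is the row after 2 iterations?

11..11..1..
1...1.....1

1...1.....1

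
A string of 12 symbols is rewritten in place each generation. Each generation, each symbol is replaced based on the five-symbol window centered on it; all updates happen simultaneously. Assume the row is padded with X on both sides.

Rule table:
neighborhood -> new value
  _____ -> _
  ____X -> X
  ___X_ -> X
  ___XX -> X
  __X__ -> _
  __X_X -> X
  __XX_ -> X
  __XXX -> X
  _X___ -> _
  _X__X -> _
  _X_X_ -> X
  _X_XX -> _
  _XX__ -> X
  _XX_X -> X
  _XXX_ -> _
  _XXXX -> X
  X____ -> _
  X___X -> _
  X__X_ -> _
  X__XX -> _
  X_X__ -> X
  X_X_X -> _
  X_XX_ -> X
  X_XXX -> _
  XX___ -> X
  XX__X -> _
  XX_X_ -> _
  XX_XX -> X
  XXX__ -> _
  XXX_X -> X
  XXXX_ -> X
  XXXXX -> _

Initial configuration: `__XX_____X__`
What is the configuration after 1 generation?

__XXX__XX___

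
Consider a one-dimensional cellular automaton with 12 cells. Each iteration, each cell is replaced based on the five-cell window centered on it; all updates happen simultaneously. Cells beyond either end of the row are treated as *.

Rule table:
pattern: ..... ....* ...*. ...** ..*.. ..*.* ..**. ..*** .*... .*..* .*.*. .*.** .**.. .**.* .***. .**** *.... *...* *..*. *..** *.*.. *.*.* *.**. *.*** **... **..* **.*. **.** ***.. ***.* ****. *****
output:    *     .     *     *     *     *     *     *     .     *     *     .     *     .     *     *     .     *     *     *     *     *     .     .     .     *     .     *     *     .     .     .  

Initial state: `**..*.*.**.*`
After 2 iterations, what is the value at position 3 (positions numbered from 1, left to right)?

.******...*.
*.*...*.***.
position 3 holds *

*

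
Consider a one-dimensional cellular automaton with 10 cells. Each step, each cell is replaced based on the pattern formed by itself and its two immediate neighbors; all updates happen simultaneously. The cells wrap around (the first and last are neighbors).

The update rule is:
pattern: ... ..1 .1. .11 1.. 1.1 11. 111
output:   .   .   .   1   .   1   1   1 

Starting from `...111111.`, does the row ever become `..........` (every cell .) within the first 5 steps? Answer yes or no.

no

...111111.  (fixed point — unchanged through step 5)
step 5 is ...111111., still not uniform .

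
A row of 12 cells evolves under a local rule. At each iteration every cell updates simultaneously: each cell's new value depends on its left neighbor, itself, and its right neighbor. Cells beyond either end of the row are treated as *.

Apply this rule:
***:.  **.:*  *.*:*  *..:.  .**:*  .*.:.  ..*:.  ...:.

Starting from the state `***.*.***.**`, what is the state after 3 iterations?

..*.....***.

..**.**.***.
..*******.**
..*.....***.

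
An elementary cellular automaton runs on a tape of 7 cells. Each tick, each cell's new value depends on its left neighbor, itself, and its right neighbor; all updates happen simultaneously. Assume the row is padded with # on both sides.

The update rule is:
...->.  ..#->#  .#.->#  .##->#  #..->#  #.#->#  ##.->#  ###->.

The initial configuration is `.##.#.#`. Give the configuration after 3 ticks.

#.....#

#######
.......
#.....#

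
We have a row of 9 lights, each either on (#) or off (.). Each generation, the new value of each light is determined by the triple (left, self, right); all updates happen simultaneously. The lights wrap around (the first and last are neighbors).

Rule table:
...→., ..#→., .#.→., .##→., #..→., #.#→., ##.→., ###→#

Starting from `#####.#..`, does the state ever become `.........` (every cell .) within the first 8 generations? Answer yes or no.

generation 1: .###.....
generation 2: ..#......
generation 3: .........
all cells are . at generation 3

yes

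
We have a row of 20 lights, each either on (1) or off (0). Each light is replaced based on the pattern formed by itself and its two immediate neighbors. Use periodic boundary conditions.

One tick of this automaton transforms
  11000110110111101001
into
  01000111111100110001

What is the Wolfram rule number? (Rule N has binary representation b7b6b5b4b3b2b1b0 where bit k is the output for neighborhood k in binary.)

position 0: 111 → 0  (bit 7 = 0)
position 1: 110 → 1  (bit 6 = 1)
position 7: 101 → 1  (bit 5 = 1)
position 2: 100 → 0  (bit 4 = 0)
position 5: 011 → 1  (bit 3 = 1)
position 16: 010 → 0  (bit 2 = 0)
position 4: 001 → 0  (bit 1 = 0)
position 3: 000 → 0  (bit 0 = 0)
bits b7..b0 = 01101000 = 104

104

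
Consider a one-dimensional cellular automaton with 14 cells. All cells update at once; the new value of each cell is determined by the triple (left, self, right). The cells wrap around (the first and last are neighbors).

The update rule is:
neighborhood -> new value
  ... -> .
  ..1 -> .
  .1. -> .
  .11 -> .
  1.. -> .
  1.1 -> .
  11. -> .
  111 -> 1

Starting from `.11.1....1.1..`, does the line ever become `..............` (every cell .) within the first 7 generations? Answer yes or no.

generation 1: ..............
all cells are . at generation 1

yes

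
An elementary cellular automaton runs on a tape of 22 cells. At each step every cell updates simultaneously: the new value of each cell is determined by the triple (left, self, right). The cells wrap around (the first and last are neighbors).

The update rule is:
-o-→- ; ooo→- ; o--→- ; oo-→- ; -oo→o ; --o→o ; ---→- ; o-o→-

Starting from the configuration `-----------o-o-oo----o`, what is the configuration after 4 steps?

-------o----o----o----

----------o----o----o-
---------o----o----o--
--------o----o----o---
-------o----o----o----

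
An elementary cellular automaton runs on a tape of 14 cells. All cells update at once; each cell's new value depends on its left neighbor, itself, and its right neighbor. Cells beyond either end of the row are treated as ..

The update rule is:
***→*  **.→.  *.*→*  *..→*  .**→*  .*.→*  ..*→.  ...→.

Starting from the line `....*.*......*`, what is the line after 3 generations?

....**.***...*

....****.....*
....***.*....*
....**.***...*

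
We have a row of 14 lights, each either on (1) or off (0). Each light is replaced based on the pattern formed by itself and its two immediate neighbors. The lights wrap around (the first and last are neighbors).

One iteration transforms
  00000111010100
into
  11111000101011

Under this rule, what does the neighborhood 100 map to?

1

At position 12 the neighborhood is 100; the next row has 1 there.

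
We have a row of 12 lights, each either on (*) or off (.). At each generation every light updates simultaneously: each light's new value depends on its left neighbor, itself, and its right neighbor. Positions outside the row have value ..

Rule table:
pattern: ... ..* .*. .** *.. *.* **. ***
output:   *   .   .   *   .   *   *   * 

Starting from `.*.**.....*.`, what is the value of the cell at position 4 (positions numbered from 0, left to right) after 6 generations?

*

..***.***...
*.*******.**
.***********
.***********  (fixed point — unchanged through generation 6)
position 4 holds *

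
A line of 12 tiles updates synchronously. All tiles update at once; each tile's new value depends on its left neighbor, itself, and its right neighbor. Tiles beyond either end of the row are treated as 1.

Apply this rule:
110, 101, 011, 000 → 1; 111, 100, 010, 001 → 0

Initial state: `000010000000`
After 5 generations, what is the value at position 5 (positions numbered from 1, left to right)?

generation 1: 011000111110
generation 2: 111010100011
generation 3: 001101001010
generation 4: 001110000101
generation 5: 001010110011
position 5 holds 1

1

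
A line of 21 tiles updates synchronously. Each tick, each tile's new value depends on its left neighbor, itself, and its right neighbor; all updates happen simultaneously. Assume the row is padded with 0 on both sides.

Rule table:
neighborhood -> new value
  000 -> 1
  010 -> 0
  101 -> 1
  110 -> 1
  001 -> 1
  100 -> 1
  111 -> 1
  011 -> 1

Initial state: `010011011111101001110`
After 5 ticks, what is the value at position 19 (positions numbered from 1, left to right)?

1

tick 1: 101111111111110111111
tick 2: 011111111111111111111
tick 3: 111111111111111111111
tick 4: 111111111111111111111  (fixed point — unchanged through tick 5)
position 19 holds 1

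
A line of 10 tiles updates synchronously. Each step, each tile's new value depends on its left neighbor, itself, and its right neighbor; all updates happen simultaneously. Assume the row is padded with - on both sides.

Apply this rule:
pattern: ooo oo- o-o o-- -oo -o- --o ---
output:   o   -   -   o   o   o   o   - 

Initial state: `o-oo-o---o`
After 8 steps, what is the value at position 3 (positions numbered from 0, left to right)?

step 1: o-o--oo-oo
step 2: o-oooo--o-
step 3: o-ooo-oooo
step 4: o-oo--ooo-
step 5: o-o-oooo-o
step 6: o-o-ooo--o
step 7: o-o-oo-ooo
step 8: o-o-o--oo-
position 3 holds -

-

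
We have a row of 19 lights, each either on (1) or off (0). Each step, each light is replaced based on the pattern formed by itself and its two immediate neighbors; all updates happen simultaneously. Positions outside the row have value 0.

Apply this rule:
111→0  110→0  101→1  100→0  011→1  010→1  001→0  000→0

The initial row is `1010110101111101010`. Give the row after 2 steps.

1000011000000010000

1111101111000011110
1000011000000010000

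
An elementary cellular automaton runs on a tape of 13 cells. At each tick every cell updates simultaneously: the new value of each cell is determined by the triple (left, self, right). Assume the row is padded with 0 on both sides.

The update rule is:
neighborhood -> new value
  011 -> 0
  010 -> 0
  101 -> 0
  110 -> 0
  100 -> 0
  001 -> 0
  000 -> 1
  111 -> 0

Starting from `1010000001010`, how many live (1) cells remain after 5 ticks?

4

0000111100000
1110000001111
0000111100000  (repeats tick 1; period 2)
tick 5: 0000111100000
count of 1: 4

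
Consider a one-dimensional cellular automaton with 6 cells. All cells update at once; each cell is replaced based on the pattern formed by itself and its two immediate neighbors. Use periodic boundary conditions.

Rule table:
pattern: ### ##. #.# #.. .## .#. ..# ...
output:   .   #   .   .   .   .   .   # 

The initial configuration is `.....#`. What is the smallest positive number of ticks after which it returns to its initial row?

9

.###..
...#.#
.#....
...###
.#...#
...#..
##...#
.#.#..
.....#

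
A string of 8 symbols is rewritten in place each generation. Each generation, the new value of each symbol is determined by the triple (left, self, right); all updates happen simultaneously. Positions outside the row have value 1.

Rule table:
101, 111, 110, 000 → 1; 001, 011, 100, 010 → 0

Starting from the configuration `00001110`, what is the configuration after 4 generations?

01100111
10100011
11001001
11000000

11000000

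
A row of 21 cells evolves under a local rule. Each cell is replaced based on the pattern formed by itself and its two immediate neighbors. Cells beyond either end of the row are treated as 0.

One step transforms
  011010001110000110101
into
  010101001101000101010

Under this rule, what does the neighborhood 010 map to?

0

At position 4 the neighborhood is 010; the next row has 0 there.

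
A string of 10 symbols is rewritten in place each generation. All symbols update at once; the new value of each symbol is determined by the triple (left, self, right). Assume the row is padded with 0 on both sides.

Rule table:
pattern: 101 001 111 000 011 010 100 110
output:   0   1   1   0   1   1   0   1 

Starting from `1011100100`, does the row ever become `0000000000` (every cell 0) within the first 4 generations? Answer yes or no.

1011101100
1011101100  (fixed point — unchanged through generation 4)
generation 4 is 1011101100, still not uniform 0

no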